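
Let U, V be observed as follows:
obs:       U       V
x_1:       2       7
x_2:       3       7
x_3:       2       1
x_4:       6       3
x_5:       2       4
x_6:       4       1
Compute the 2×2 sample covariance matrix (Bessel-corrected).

Step 1 — column means:
  mean(U) = (2 + 3 + 2 + 6 + 2 + 4) / 6 = 19/6 = 3.1667
  mean(V) = (7 + 7 + 1 + 3 + 4 + 1) / 6 = 23/6 = 3.8333

Step 2 — sample covariance S[i,j] = (1/(n-1)) · Σ_k (x_{k,i} - mean_i) · (x_{k,j} - mean_j), with n-1 = 5.
  S[U,U] = ((-1.1667)·(-1.1667) + (-0.1667)·(-0.1667) + (-1.1667)·(-1.1667) + (2.8333)·(2.8333) + (-1.1667)·(-1.1667) + (0.8333)·(0.8333)) / 5 = 12.8333/5 = 2.5667
  S[U,V] = ((-1.1667)·(3.1667) + (-0.1667)·(3.1667) + (-1.1667)·(-2.8333) + (2.8333)·(-0.8333) + (-1.1667)·(0.1667) + (0.8333)·(-2.8333)) / 5 = -5.8333/5 = -1.1667
  S[V,V] = ((3.1667)·(3.1667) + (3.1667)·(3.1667) + (-2.8333)·(-2.8333) + (-0.8333)·(-0.8333) + (0.1667)·(0.1667) + (-2.8333)·(-2.8333)) / 5 = 36.8333/5 = 7.3667

S is symmetric (S[j,i] = S[i,j]). Assembling:

S = [[2.5667, -1.1667],
 [-1.1667, 7.3667]]


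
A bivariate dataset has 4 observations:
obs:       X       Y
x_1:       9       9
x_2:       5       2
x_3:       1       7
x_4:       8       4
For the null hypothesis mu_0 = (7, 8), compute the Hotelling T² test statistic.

Step 1 — sample mean vector:
  mean(X) = (9 + 5 + 1 + 8) / 4 = 23/4 = 5.75
  mean(Y) = (9 + 2 + 7 + 4) / 4 = 22/4 = 5.5
  x̄ = (5.75, 5.5),  deviation x̄ - mu_0 = (5.75, 5.5) - (7, 8) = (-1.25, -2.5).

Step 2 — sample covariance matrix, S[i,j] = (1/(n-1)) · Σ_k (x_{k,i} - mean_i) · (x_{k,j} - mean_j), divisor n-1 = 3:
  S[X,X] = ((3.25)·(3.25) + (-0.75)·(-0.75) + (-4.75)·(-4.75) + (2.25)·(2.25)) / 3 = 38.75/3 = 12.9167
  S[X,Y] = ((3.25)·(3.5) + (-0.75)·(-3.5) + (-4.75)·(1.5) + (2.25)·(-1.5)) / 3 = 3.5/3 = 1.1667
  S[Y,Y] = ((3.5)·(3.5) + (-3.5)·(-3.5) + (1.5)·(1.5) + (-1.5)·(-1.5)) / 3 = 29/3 = 9.6667
  S = [[12.9167, 1.1667],
 [1.1667, 9.6667]].

Step 3 — invert S. det(S) = 12.9167·9.6667 - (1.1667)² = 123.5.
  S^{-1} = (1/det) · [[d, -b], [-b, a]] = [[0.0783, -0.0094],
 [-0.0094, 0.1046]].

Step 4 — quadratic form (x̄ - mu_0)^T · S^{-1} · (x̄ - mu_0):
  S^{-1} · (x̄ - mu_0) = (-0.0742, -0.2497),
  (x̄ - mu_0)^T · [...] = (-1.25)·(-0.0742) + (-2.5)·(-0.2497) = 0.7169.

Step 5 — scale by n: T² = 4 · 0.7169 = 2.8677.

T² ≈ 2.8677


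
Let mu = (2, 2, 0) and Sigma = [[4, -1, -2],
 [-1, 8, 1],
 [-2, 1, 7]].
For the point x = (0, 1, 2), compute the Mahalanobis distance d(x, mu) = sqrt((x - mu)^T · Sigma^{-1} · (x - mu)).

Step 1 — centre the observation: (x - mu) = (-2, -1, 2).

Step 2 — invert Sigma (cofactor / det for 3×3, or solve directly):
  Sigma^{-1} = [[0.2973, 0.027, 0.0811],
 [0.027, 0.1297, -0.0108],
 [0.0811, -0.0108, 0.1676]].

Step 3 — form the quadratic (x - mu)^T · Sigma^{-1} · (x - mu):
  Sigma^{-1} · (x - mu) = (-0.4595, -0.2054, 0.1838).
  (x - mu)^T · [Sigma^{-1} · (x - mu)] = (-2)·(-0.4595) + (-1)·(-0.2054) + (2)·(0.1838) = 1.4919.

Step 4 — take square root: d = √(1.4919) ≈ 1.2214.

d(x, mu) = √(1.4919) ≈ 1.2214


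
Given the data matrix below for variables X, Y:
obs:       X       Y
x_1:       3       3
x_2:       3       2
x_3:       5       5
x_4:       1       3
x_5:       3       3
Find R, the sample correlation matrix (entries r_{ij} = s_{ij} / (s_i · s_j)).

Step 1 — column means:
  mean(X) = (3 + 3 + 5 + 1 + 3) / 5 = 15/5 = 3
  mean(Y) = (3 + 2 + 5 + 3 + 3) / 5 = 16/5 = 3.2

Step 2 — sample variances and covariances s[i,j] = (1/(n-1)) · Σ_k (x_{k,i} - mean_i) · (x_{k,j} - mean_j), with n-1 = 4:
  s[X,X] = ((0)·(0) + (0)·(0) + (2)·(2) + (-2)·(-2) + (0)·(0)) / 4 = 8/4 = 2
  s[X,Y] = ((0)·(-0.2) + (0)·(-1.2) + (2)·(1.8) + (-2)·(-0.2) + (0)·(-0.2)) / 4 = 4/4 = 1
  s[Y,Y] = ((-0.2)·(-0.2) + (-1.2)·(-1.2) + (1.8)·(1.8) + (-0.2)·(-0.2) + (-0.2)·(-0.2)) / 4 = 4.8/4 = 1.2
  Sample standard deviations s_i = √(s[i,i]):
  s(X) = √(2) = 1.4142
  s(Y) = √(1.2) = 1.0954

Step 3 — r_{ij} = s_{ij} / (s_i · s_j):
  r[X,X] = 1 (diagonal).
  r[X,Y] = 1 / (1.4142 · 1.0954) = 1 / 1.5492 = 0.6455
  r[Y,Y] = 1 (diagonal).

R is symmetric with unit diagonal. Assembling:

R = [[1, 0.6455],
 [0.6455, 1]]


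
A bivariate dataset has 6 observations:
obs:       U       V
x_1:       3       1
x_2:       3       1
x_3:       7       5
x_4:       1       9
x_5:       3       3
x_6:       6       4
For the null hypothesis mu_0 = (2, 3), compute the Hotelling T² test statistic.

Step 1 — sample mean vector:
  mean(U) = (3 + 3 + 7 + 1 + 3 + 6) / 6 = 23/6 = 3.8333
  mean(V) = (1 + 1 + 5 + 9 + 3 + 4) / 6 = 23/6 = 3.8333
  x̄ = (3.8333, 3.8333),  deviation x̄ - mu_0 = (3.8333, 3.8333) - (2, 3) = (1.8333, 0.8333).

Step 2 — sample covariance matrix, S[i,j] = (1/(n-1)) · Σ_k (x_{k,i} - mean_i) · (x_{k,j} - mean_j), divisor n-1 = 5:
  S[U,U] = ((-0.8333)·(-0.8333) + (-0.8333)·(-0.8333) + (3.1667)·(3.1667) + (-2.8333)·(-2.8333) + (-0.8333)·(-0.8333) + (2.1667)·(2.1667)) / 5 = 24.8333/5 = 4.9667
  S[U,V] = ((-0.8333)·(-2.8333) + (-0.8333)·(-2.8333) + (3.1667)·(1.1667) + (-2.8333)·(5.1667) + (-0.8333)·(-0.8333) + (2.1667)·(0.1667)) / 5 = -5.1667/5 = -1.0333
  S[V,V] = ((-2.8333)·(-2.8333) + (-2.8333)·(-2.8333) + (1.1667)·(1.1667) + (5.1667)·(5.1667) + (-0.8333)·(-0.8333) + (0.1667)·(0.1667)) / 5 = 44.8333/5 = 8.9667
  S = [[4.9667, -1.0333],
 [-1.0333, 8.9667]].

Step 3 — invert S. det(S) = 4.9667·8.9667 - (-1.0333)² = 43.4667.
  S^{-1} = (1/det) · [[d, -b], [-b, a]] = [[0.2063, 0.0238],
 [0.0238, 0.1143]].

Step 4 — quadratic form (x̄ - mu_0)^T · S^{-1} · (x̄ - mu_0):
  S^{-1} · (x̄ - mu_0) = (0.398, 0.1388),
  (x̄ - mu_0)^T · [...] = (1.8333)·(0.398) + (0.8333)·(0.1388) = 0.8453.

Step 5 — scale by n: T² = 6 · 0.8453 = 5.0721.

T² ≈ 5.0721


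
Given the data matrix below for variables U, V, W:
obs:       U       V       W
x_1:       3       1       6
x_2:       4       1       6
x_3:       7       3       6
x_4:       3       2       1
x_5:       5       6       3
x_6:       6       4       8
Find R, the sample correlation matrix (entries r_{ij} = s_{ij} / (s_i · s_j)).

Step 1 — column means:
  mean(U) = (3 + 4 + 7 + 3 + 5 + 6) / 6 = 28/6 = 4.6667
  mean(V) = (1 + 1 + 3 + 2 + 6 + 4) / 6 = 17/6 = 2.8333
  mean(W) = (6 + 6 + 6 + 1 + 3 + 8) / 6 = 30/6 = 5

Step 2 — sample variances and covariances s[i,j] = (1/(n-1)) · Σ_k (x_{k,i} - mean_i) · (x_{k,j} - mean_j), with n-1 = 5:
  s[U,U] = ((-1.6667)·(-1.6667) + (-0.6667)·(-0.6667) + (2.3333)·(2.3333) + (-1.6667)·(-1.6667) + (0.3333)·(0.3333) + (1.3333)·(1.3333)) / 5 = 13.3333/5 = 2.6667
  s[U,V] = ((-1.6667)·(-1.8333) + (-0.6667)·(-1.8333) + (2.3333)·(0.1667) + (-1.6667)·(-0.8333) + (0.3333)·(3.1667) + (1.3333)·(1.1667)) / 5 = 8.6667/5 = 1.7333
  s[U,W] = ((-1.6667)·(1) + (-0.6667)·(1) + (2.3333)·(1) + (-1.6667)·(-4) + (0.3333)·(-2) + (1.3333)·(3)) / 5 = 10/5 = 2
  s[V,V] = ((-1.8333)·(-1.8333) + (-1.8333)·(-1.8333) + (0.1667)·(0.1667) + (-0.8333)·(-0.8333) + (3.1667)·(3.1667) + (1.1667)·(1.1667)) / 5 = 18.8333/5 = 3.7667
  s[V,W] = ((-1.8333)·(1) + (-1.8333)·(1) + (0.1667)·(1) + (-0.8333)·(-4) + (3.1667)·(-2) + (1.1667)·(3)) / 5 = -3/5 = -0.6
  s[W,W] = ((1)·(1) + (1)·(1) + (1)·(1) + (-4)·(-4) + (-2)·(-2) + (3)·(3)) / 5 = 32/5 = 6.4
  Sample standard deviations s_i = √(s[i,i]):
  s(U) = √(2.6667) = 1.633
  s(V) = √(3.7667) = 1.9408
  s(W) = √(6.4) = 2.5298

Step 3 — r_{ij} = s_{ij} / (s_i · s_j):
  r[U,U] = 1 (diagonal).
  r[U,V] = 1.7333 / (1.633 · 1.9408) = 1.7333 / 3.1693 = 0.5469
  r[U,W] = 2 / (1.633 · 2.5298) = 2 / 4.1312 = 0.4841
  r[V,V] = 1 (diagonal).
  r[V,W] = -0.6 / (1.9408 · 2.5298) = -0.6 / 4.9099 = -0.1222
  r[W,W] = 1 (diagonal).

R is symmetric with unit diagonal. Assembling:

R = [[1, 0.5469, 0.4841],
 [0.5469, 1, -0.1222],
 [0.4841, -0.1222, 1]]


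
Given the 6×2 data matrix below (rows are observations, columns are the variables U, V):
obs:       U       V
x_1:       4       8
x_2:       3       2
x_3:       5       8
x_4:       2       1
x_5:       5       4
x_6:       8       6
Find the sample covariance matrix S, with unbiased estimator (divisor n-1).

Step 1 — column means:
  mean(U) = (4 + 3 + 5 + 2 + 5 + 8) / 6 = 27/6 = 4.5
  mean(V) = (8 + 2 + 8 + 1 + 4 + 6) / 6 = 29/6 = 4.8333

Step 2 — sample covariance S[i,j] = (1/(n-1)) · Σ_k (x_{k,i} - mean_i) · (x_{k,j} - mean_j), with n-1 = 5.
  S[U,U] = ((-0.5)·(-0.5) + (-1.5)·(-1.5) + (0.5)·(0.5) + (-2.5)·(-2.5) + (0.5)·(0.5) + (3.5)·(3.5)) / 5 = 21.5/5 = 4.3
  S[U,V] = ((-0.5)·(3.1667) + (-1.5)·(-2.8333) + (0.5)·(3.1667) + (-2.5)·(-3.8333) + (0.5)·(-0.8333) + (3.5)·(1.1667)) / 5 = 17.5/5 = 3.5
  S[V,V] = ((3.1667)·(3.1667) + (-2.8333)·(-2.8333) + (3.1667)·(3.1667) + (-3.8333)·(-3.8333) + (-0.8333)·(-0.8333) + (1.1667)·(1.1667)) / 5 = 44.8333/5 = 8.9667

S is symmetric (S[j,i] = S[i,j]). Assembling:

S = [[4.3, 3.5],
 [3.5, 8.9667]]


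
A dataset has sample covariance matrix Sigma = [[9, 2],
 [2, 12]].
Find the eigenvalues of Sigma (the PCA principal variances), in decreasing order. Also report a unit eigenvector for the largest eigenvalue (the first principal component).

Step 1 — characteristic polynomial of 2×2 Sigma:
  det(Sigma - λI) = λ² - trace · λ + det = 0.
  trace = 9 + 12 = 21, det = 9·12 - (2)² = 104.
Step 2 — discriminant:
  Δ = trace² - 4·det = 441 - 416 = 25.
Step 3 — eigenvalues:
  λ = (trace ± √Δ)/2 = (21 ± 5)/2,
  λ_1 = 13,  λ_2 = 8.

Step 4 — unit eigenvector for λ_1: solve (Sigma - λ_1 I)v = 0. First row:
  (9 - 13)·v_x + (2)·v_y = 0, i.e. (-4)·v_x + (2)·v_y = 0,
  so v ∝ (b, λ_1 - a) = (2, 4) = u.
  ||u|| = √((2)² + (4)²) = √(20) ≈ 4.4721,
  v_1 = u/||u|| ≈ (0.4472, 0.8944) (||v_1|| = 1).

λ_1 = 13,  λ_2 = 8;  v_1 ≈ (0.4472, 0.8944)


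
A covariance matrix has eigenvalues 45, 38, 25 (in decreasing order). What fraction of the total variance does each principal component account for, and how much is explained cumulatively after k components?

Step 1 — total variance = trace(Sigma) = Σ λ_i = 45 + 38 + 25 = 108.

Step 2 — fraction explained by component i = λ_i / Σ λ:
  PC1: 45/108 = 0.4167
  PC2: 38/108 = 0.3519
  PC3: 25/108 = 0.2315

Step 3 — cumulative fraction after k components = (λ_1 + ... + λ_k) / Σ λ:
  k = 1: 45/108 = 0.4167
  k = 2: (45 + 38)/108 = 83/108 = 0.7685
  k = 3: (45 + 38 + 25)/108 = 108/108 = 1

Summary (fraction, with percent):

explained: PC1 0.4167 (41.67%), PC2 0.3519 (35.19%), PC3 0.2315 (23.15%);  cumulative: 0.4167, 0.7685, 1


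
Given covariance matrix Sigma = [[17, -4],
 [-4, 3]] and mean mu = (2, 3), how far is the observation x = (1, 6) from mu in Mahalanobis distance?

Step 1 — centre the observation: (x - mu) = (-1, 3).

Step 2 — invert Sigma. det(Sigma) = 17·3 - (-4)² = 35.
  Sigma^{-1} = (1/det) · [[d, -b], [-b, a]] = [[0.0857, 0.1143],
 [0.1143, 0.4857]].

Step 3 — form the quadratic (x - mu)^T · Sigma^{-1} · (x - mu):
  Sigma^{-1} · (x - mu) = (0.2571, 1.3429).
  (x - mu)^T · [Sigma^{-1} · (x - mu)] = (-1)·(0.2571) + (3)·(1.3429) = 3.7714.

Step 4 — take square root: d = √(3.7714) ≈ 1.942.

d(x, mu) = √(3.7714) ≈ 1.942


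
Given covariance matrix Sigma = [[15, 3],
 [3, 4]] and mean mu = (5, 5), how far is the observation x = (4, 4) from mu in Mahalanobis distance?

Step 1 — centre the observation: (x - mu) = (-1, -1).

Step 2 — invert Sigma. det(Sigma) = 15·4 - (3)² = 51.
  Sigma^{-1} = (1/det) · [[d, -b], [-b, a]] = [[0.0784, -0.0588],
 [-0.0588, 0.2941]].

Step 3 — form the quadratic (x - mu)^T · Sigma^{-1} · (x - mu):
  Sigma^{-1} · (x - mu) = (-0.0196, -0.2353).
  (x - mu)^T · [Sigma^{-1} · (x - mu)] = (-1)·(-0.0196) + (-1)·(-0.2353) = 0.2549.

Step 4 — take square root: d = √(0.2549) ≈ 0.5049.

d(x, mu) = √(0.2549) ≈ 0.5049


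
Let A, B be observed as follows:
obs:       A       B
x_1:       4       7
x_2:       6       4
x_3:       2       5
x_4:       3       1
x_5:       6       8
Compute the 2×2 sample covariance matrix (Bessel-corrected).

Step 1 — column means:
  mean(A) = (4 + 6 + 2 + 3 + 6) / 5 = 21/5 = 4.2
  mean(B) = (7 + 4 + 5 + 1 + 8) / 5 = 25/5 = 5

Step 2 — sample covariance S[i,j] = (1/(n-1)) · Σ_k (x_{k,i} - mean_i) · (x_{k,j} - mean_j), with n-1 = 4.
  S[A,A] = ((-0.2)·(-0.2) + (1.8)·(1.8) + (-2.2)·(-2.2) + (-1.2)·(-1.2) + (1.8)·(1.8)) / 4 = 12.8/4 = 3.2
  S[A,B] = ((-0.2)·(2) + (1.8)·(-1) + (-2.2)·(0) + (-1.2)·(-4) + (1.8)·(3)) / 4 = 8/4 = 2
  S[B,B] = ((2)·(2) + (-1)·(-1) + (0)·(0) + (-4)·(-4) + (3)·(3)) / 4 = 30/4 = 7.5

S is symmetric (S[j,i] = S[i,j]). Assembling:

S = [[3.2, 2],
 [2, 7.5]]


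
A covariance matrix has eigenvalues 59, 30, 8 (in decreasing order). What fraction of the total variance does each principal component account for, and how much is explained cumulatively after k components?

Step 1 — total variance = trace(Sigma) = Σ λ_i = 59 + 30 + 8 = 97.

Step 2 — fraction explained by component i = λ_i / Σ λ:
  PC1: 59/97 = 0.6082
  PC2: 30/97 = 0.3093
  PC3: 8/97 = 0.0825

Step 3 — cumulative fraction after k components = (λ_1 + ... + λ_k) / Σ λ:
  k = 1: 59/97 = 0.6082
  k = 2: (59 + 30)/97 = 89/97 = 0.9175
  k = 3: (59 + 30 + 8)/97 = 97/97 = 1

Summary (fraction, with percent):

explained: PC1 0.6082 (60.82%), PC2 0.3093 (30.93%), PC3 0.0825 (8.25%);  cumulative: 0.6082, 0.9175, 1


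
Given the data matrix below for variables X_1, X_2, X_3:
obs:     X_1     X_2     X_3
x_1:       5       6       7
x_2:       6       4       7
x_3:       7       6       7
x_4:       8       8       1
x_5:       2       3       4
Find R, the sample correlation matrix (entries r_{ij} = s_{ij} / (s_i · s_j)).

Step 1 — column means:
  mean(X_1) = (5 + 6 + 7 + 8 + 2) / 5 = 28/5 = 5.6
  mean(X_2) = (6 + 4 + 6 + 8 + 3) / 5 = 27/5 = 5.4
  mean(X_3) = (7 + 7 + 7 + 1 + 4) / 5 = 26/5 = 5.2

Step 2 — sample variances and covariances s[i,j] = (1/(n-1)) · Σ_k (x_{k,i} - mean_i) · (x_{k,j} - mean_j), with n-1 = 4:
  s[X_1,X_1] = ((-0.6)·(-0.6) + (0.4)·(0.4) + (1.4)·(1.4) + (2.4)·(2.4) + (-3.6)·(-3.6)) / 4 = 21.2/4 = 5.3
  s[X_1,X_2] = ((-0.6)·(0.6) + (0.4)·(-1.4) + (1.4)·(0.6) + (2.4)·(2.6) + (-3.6)·(-2.4)) / 4 = 14.8/4 = 3.7
  s[X_1,X_3] = ((-0.6)·(1.8) + (0.4)·(1.8) + (1.4)·(1.8) + (2.4)·(-4.2) + (-3.6)·(-1.2)) / 4 = -3.6/4 = -0.9
  s[X_2,X_2] = ((0.6)·(0.6) + (-1.4)·(-1.4) + (0.6)·(0.6) + (2.6)·(2.6) + (-2.4)·(-2.4)) / 4 = 15.2/4 = 3.8
  s[X_2,X_3] = ((0.6)·(1.8) + (-1.4)·(1.8) + (0.6)·(1.8) + (2.6)·(-4.2) + (-2.4)·(-1.2)) / 4 = -8.4/4 = -2.1
  s[X_3,X_3] = ((1.8)·(1.8) + (1.8)·(1.8) + (1.8)·(1.8) + (-4.2)·(-4.2) + (-1.2)·(-1.2)) / 4 = 28.8/4 = 7.2
  Sample standard deviations s_i = √(s[i,i]):
  s(X_1) = √(5.3) = 2.3022
  s(X_2) = √(3.8) = 1.9494
  s(X_3) = √(7.2) = 2.6833

Step 3 — r_{ij} = s_{ij} / (s_i · s_j):
  r[X_1,X_1] = 1 (diagonal).
  r[X_1,X_2] = 3.7 / (2.3022 · 1.9494) = 3.7 / 4.4878 = 0.8245
  r[X_1,X_3] = -0.9 / (2.3022 · 2.6833) = -0.9 / 6.1774 = -0.1457
  r[X_2,X_2] = 1 (diagonal).
  r[X_2,X_3] = -2.1 / (1.9494 · 2.6833) = -2.1 / 5.2307 = -0.4015
  r[X_3,X_3] = 1 (diagonal).

R is symmetric with unit diagonal. Assembling:

R = [[1, 0.8245, -0.1457],
 [0.8245, 1, -0.4015],
 [-0.1457, -0.4015, 1]]


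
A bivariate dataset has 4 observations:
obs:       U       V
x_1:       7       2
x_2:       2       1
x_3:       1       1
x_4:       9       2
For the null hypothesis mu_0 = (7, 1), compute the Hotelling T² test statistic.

Step 1 — sample mean vector:
  mean(U) = (7 + 2 + 1 + 9) / 4 = 19/4 = 4.75
  mean(V) = (2 + 1 + 1 + 2) / 4 = 6/4 = 1.5
  x̄ = (4.75, 1.5),  deviation x̄ - mu_0 = (4.75, 1.5) - (7, 1) = (-2.25, 0.5).

Step 2 — sample covariance matrix, S[i,j] = (1/(n-1)) · Σ_k (x_{k,i} - mean_i) · (x_{k,j} - mean_j), divisor n-1 = 3:
  S[U,U] = ((2.25)·(2.25) + (-2.75)·(-2.75) + (-3.75)·(-3.75) + (4.25)·(4.25)) / 3 = 44.75/3 = 14.9167
  S[U,V] = ((2.25)·(0.5) + (-2.75)·(-0.5) + (-3.75)·(-0.5) + (4.25)·(0.5)) / 3 = 6.5/3 = 2.1667
  S[V,V] = ((0.5)·(0.5) + (-0.5)·(-0.5) + (-0.5)·(-0.5) + (0.5)·(0.5)) / 3 = 1/3 = 0.3333
  S = [[14.9167, 2.1667],
 [2.1667, 0.3333]].

Step 3 — invert S. det(S) = 14.9167·0.3333 - (2.1667)² = 0.2778.
  S^{-1} = (1/det) · [[d, -b], [-b, a]] = [[1.2, -7.8],
 [-7.8, 53.7]].

Step 4 — quadratic form (x̄ - mu_0)^T · S^{-1} · (x̄ - mu_0):
  S^{-1} · (x̄ - mu_0) = (-6.6, 44.4),
  (x̄ - mu_0)^T · [...] = (-2.25)·(-6.6) + (0.5)·(44.4) = 37.05.

Step 5 — scale by n: T² = 4 · 37.05 = 148.2.

T² ≈ 148.2


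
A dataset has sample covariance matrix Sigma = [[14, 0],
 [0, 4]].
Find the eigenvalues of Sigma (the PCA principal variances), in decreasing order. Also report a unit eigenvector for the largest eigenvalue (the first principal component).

Step 1 — characteristic polynomial of 2×2 Sigma:
  det(Sigma - λI) = λ² - trace · λ + det = 0.
  trace = 14 + 4 = 18, det = 14·4 - (0)² = 56.
Step 2 — discriminant:
  Δ = trace² - 4·det = 324 - 224 = 100.
Step 3 — eigenvalues:
  λ = (trace ± √Δ)/2 = (18 ± 10)/2,
  λ_1 = 14,  λ_2 = 4.

Step 4 — unit eigenvector for λ_1: Sigma is diagonal, so its eigenvectors are the coordinate axes. λ_1 = 14 is the diagonal entry on the first coordinate axis, hence
  v_1 = (1, 0) (||v_1|| = 1).

λ_1 = 14,  λ_2 = 4;  v_1 ≈ (1, 0)


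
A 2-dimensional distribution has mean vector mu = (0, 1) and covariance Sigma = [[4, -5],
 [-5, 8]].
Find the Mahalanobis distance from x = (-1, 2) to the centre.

Step 1 — centre the observation: (x - mu) = (-1, 1).

Step 2 — invert Sigma. det(Sigma) = 4·8 - (-5)² = 7.
  Sigma^{-1} = (1/det) · [[d, -b], [-b, a]] = [[1.1429, 0.7143],
 [0.7143, 0.5714]].

Step 3 — form the quadratic (x - mu)^T · Sigma^{-1} · (x - mu):
  Sigma^{-1} · (x - mu) = (-0.4286, -0.1429).
  (x - mu)^T · [Sigma^{-1} · (x - mu)] = (-1)·(-0.4286) + (1)·(-0.1429) = 0.2857.

Step 4 — take square root: d = √(0.2857) ≈ 0.5345.

d(x, mu) = √(0.2857) ≈ 0.5345


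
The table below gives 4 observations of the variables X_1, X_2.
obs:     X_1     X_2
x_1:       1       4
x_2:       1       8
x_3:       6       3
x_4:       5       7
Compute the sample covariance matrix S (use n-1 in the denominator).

Step 1 — column means:
  mean(X_1) = (1 + 1 + 6 + 5) / 4 = 13/4 = 3.25
  mean(X_2) = (4 + 8 + 3 + 7) / 4 = 22/4 = 5.5

Step 2 — sample covariance S[i,j] = (1/(n-1)) · Σ_k (x_{k,i} - mean_i) · (x_{k,j} - mean_j), with n-1 = 3.
  S[X_1,X_1] = ((-2.25)·(-2.25) + (-2.25)·(-2.25) + (2.75)·(2.75) + (1.75)·(1.75)) / 3 = 20.75/3 = 6.9167
  S[X_1,X_2] = ((-2.25)·(-1.5) + (-2.25)·(2.5) + (2.75)·(-2.5) + (1.75)·(1.5)) / 3 = -6.5/3 = -2.1667
  S[X_2,X_2] = ((-1.5)·(-1.5) + (2.5)·(2.5) + (-2.5)·(-2.5) + (1.5)·(1.5)) / 3 = 17/3 = 5.6667

S is symmetric (S[j,i] = S[i,j]). Assembling:

S = [[6.9167, -2.1667],
 [-2.1667, 5.6667]]


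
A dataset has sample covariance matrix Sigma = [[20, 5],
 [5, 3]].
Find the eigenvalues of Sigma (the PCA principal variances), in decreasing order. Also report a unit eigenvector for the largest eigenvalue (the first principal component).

Step 1 — characteristic polynomial of 2×2 Sigma:
  det(Sigma - λI) = λ² - trace · λ + det = 0.
  trace = 20 + 3 = 23, det = 20·3 - (5)² = 35.
Step 2 — discriminant:
  Δ = trace² - 4·det = 529 - 140 = 389.
Step 3 — eigenvalues:
  λ = (trace ± √Δ)/2 = (23 ± 19.7231)/2,
  λ_1 = 21.3615,  λ_2 = 1.6385.

Step 4 — unit eigenvector for λ_1: solve (Sigma - λ_1 I)v = 0. First row:
  (20 - 21.3615)·v_x + (5)·v_y = 0, i.e. (-1.3615)·v_x + (5)·v_y = 0,
  so v ∝ (b, λ_1 - a) = (5, 1.3615) = u.
  ||u|| = √((5)² + (1.3615)²) = √(26.8538) ≈ 5.1821,
  v_1 = u/||u|| ≈ (0.9649, 0.2627) (||v_1|| = 1).

λ_1 = 21.3615,  λ_2 = 1.6385;  v_1 ≈ (0.9649, 0.2627)


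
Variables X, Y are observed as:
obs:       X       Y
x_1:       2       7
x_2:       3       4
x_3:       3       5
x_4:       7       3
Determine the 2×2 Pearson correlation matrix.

Step 1 — column means:
  mean(X) = (2 + 3 + 3 + 7) / 4 = 15/4 = 3.75
  mean(Y) = (7 + 4 + 5 + 3) / 4 = 19/4 = 4.75

Step 2 — sample variances and covariances s[i,j] = (1/(n-1)) · Σ_k (x_{k,i} - mean_i) · (x_{k,j} - mean_j), with n-1 = 3:
  s[X,X] = ((-1.75)·(-1.75) + (-0.75)·(-0.75) + (-0.75)·(-0.75) + (3.25)·(3.25)) / 3 = 14.75/3 = 4.9167
  s[X,Y] = ((-1.75)·(2.25) + (-0.75)·(-0.75) + (-0.75)·(0.25) + (3.25)·(-1.75)) / 3 = -9.25/3 = -3.0833
  s[Y,Y] = ((2.25)·(2.25) + (-0.75)·(-0.75) + (0.25)·(0.25) + (-1.75)·(-1.75)) / 3 = 8.75/3 = 2.9167
  Sample standard deviations s_i = √(s[i,i]):
  s(X) = √(4.9167) = 2.2174
  s(Y) = √(2.9167) = 1.7078

Step 3 — r_{ij} = s_{ij} / (s_i · s_j):
  r[X,X] = 1 (diagonal).
  r[X,Y] = -3.0833 / (2.2174 · 1.7078) = -3.0833 / 3.7869 = -0.8142
  r[Y,Y] = 1 (diagonal).

R is symmetric with unit diagonal. Assembling:

R = [[1, -0.8142],
 [-0.8142, 1]]


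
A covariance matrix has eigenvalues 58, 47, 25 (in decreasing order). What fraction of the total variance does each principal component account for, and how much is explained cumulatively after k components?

Step 1 — total variance = trace(Sigma) = Σ λ_i = 58 + 47 + 25 = 130.

Step 2 — fraction explained by component i = λ_i / Σ λ:
  PC1: 58/130 = 0.4462
  PC2: 47/130 = 0.3615
  PC3: 25/130 = 0.1923

Step 3 — cumulative fraction after k components = (λ_1 + ... + λ_k) / Σ λ:
  k = 1: 58/130 = 0.4462
  k = 2: (58 + 47)/130 = 105/130 = 0.8077
  k = 3: (58 + 47 + 25)/130 = 130/130 = 1

Summary (fraction, with percent):

explained: PC1 0.4462 (44.62%), PC2 0.3615 (36.15%), PC3 0.1923 (19.23%);  cumulative: 0.4462, 0.8077, 1


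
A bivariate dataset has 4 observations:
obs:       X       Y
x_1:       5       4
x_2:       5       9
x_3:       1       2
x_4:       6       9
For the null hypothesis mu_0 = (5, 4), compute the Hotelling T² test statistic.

Step 1 — sample mean vector:
  mean(X) = (5 + 5 + 1 + 6) / 4 = 17/4 = 4.25
  mean(Y) = (4 + 9 + 2 + 9) / 4 = 24/4 = 6
  x̄ = (4.25, 6),  deviation x̄ - mu_0 = (4.25, 6) - (5, 4) = (-0.75, 2).

Step 2 — sample covariance matrix, S[i,j] = (1/(n-1)) · Σ_k (x_{k,i} - mean_i) · (x_{k,j} - mean_j), divisor n-1 = 3:
  S[X,X] = ((0.75)·(0.75) + (0.75)·(0.75) + (-3.25)·(-3.25) + (1.75)·(1.75)) / 3 = 14.75/3 = 4.9167
  S[X,Y] = ((0.75)·(-2) + (0.75)·(3) + (-3.25)·(-4) + (1.75)·(3)) / 3 = 19/3 = 6.3333
  S[Y,Y] = ((-2)·(-2) + (3)·(3) + (-4)·(-4) + (3)·(3)) / 3 = 38/3 = 12.6667
  S = [[4.9167, 6.3333],
 [6.3333, 12.6667]].

Step 3 — invert S. det(S) = 4.9167·12.6667 - (6.3333)² = 22.1667.
  S^{-1} = (1/det) · [[d, -b], [-b, a]] = [[0.5714, -0.2857],
 [-0.2857, 0.2218]].

Step 4 — quadratic form (x̄ - mu_0)^T · S^{-1} · (x̄ - mu_0):
  S^{-1} · (x̄ - mu_0) = (-1, 0.6579),
  (x̄ - mu_0)^T · [...] = (-0.75)·(-1) + (2)·(0.6579) = 2.0658.

Step 5 — scale by n: T² = 4 · 2.0658 = 8.2632.

T² ≈ 8.2632


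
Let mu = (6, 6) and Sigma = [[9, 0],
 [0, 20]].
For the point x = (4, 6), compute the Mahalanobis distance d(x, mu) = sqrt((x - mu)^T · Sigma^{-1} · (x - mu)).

Step 1 — centre the observation: (x - mu) = (-2, 0).

Step 2 — invert Sigma. det(Sigma) = 9·20 - (0)² = 180.
  Sigma^{-1} = (1/det) · [[d, -b], [-b, a]] = [[0.1111, 0],
 [0, 0.05]].

Step 3 — form the quadratic (x - mu)^T · Sigma^{-1} · (x - mu):
  Sigma^{-1} · (x - mu) = (-0.2222, 0).
  (x - mu)^T · [Sigma^{-1} · (x - mu)] = (-2)·(-0.2222) + (0)·(0) = 0.4444.

Step 4 — take square root: d = √(0.4444) ≈ 0.6667.

d(x, mu) = √(0.4444) ≈ 0.6667


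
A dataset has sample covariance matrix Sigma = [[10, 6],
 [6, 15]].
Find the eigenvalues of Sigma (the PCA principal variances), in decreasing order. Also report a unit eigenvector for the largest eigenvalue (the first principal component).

Step 1 — characteristic polynomial of 2×2 Sigma:
  det(Sigma - λI) = λ² - trace · λ + det = 0.
  trace = 10 + 15 = 25, det = 10·15 - (6)² = 114.
Step 2 — discriminant:
  Δ = trace² - 4·det = 625 - 456 = 169.
Step 3 — eigenvalues:
  λ = (trace ± √Δ)/2 = (25 ± 13)/2,
  λ_1 = 19,  λ_2 = 6.

Step 4 — unit eigenvector for λ_1: solve (Sigma - λ_1 I)v = 0. First row:
  (10 - 19)·v_x + (6)·v_y = 0, i.e. (-9)·v_x + (6)·v_y = 0,
  so v ∝ (b, λ_1 - a) = (6, 9) = u.
  ||u|| = √((6)² + (9)²) = √(117) ≈ 10.8167,
  v_1 = u/||u|| ≈ (0.5547, 0.8321) (||v_1|| = 1).

λ_1 = 19,  λ_2 = 6;  v_1 ≈ (0.5547, 0.8321)


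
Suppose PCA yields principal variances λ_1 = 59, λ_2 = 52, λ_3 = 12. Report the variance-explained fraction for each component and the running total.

Step 1 — total variance = trace(Sigma) = Σ λ_i = 59 + 52 + 12 = 123.

Step 2 — fraction explained by component i = λ_i / Σ λ:
  PC1: 59/123 = 0.4797
  PC2: 52/123 = 0.4228
  PC3: 12/123 = 0.0976

Step 3 — cumulative fraction after k components = (λ_1 + ... + λ_k) / Σ λ:
  k = 1: 59/123 = 0.4797
  k = 2: (59 + 52)/123 = 111/123 = 0.9024
  k = 3: (59 + 52 + 12)/123 = 123/123 = 1

Summary (fraction, with percent):

explained: PC1 0.4797 (47.97%), PC2 0.4228 (42.28%), PC3 0.0976 (9.76%);  cumulative: 0.4797, 0.9024, 1


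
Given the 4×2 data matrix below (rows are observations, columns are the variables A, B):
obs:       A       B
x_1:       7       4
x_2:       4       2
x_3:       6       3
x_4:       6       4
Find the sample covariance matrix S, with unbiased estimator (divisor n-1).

Step 1 — column means:
  mean(A) = (7 + 4 + 6 + 6) / 4 = 23/4 = 5.75
  mean(B) = (4 + 2 + 3 + 4) / 4 = 13/4 = 3.25

Step 2 — sample covariance S[i,j] = (1/(n-1)) · Σ_k (x_{k,i} - mean_i) · (x_{k,j} - mean_j), with n-1 = 3.
  S[A,A] = ((1.25)·(1.25) + (-1.75)·(-1.75) + (0.25)·(0.25) + (0.25)·(0.25)) / 3 = 4.75/3 = 1.5833
  S[A,B] = ((1.25)·(0.75) + (-1.75)·(-1.25) + (0.25)·(-0.25) + (0.25)·(0.75)) / 3 = 3.25/3 = 1.0833
  S[B,B] = ((0.75)·(0.75) + (-1.25)·(-1.25) + (-0.25)·(-0.25) + (0.75)·(0.75)) / 3 = 2.75/3 = 0.9167

S is symmetric (S[j,i] = S[i,j]). Assembling:

S = [[1.5833, 1.0833],
 [1.0833, 0.9167]]


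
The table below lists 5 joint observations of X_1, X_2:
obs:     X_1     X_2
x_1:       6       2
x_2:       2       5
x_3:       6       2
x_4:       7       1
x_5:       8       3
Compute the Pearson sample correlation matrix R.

Step 1 — column means:
  mean(X_1) = (6 + 2 + 6 + 7 + 8) / 5 = 29/5 = 5.8
  mean(X_2) = (2 + 5 + 2 + 1 + 3) / 5 = 13/5 = 2.6

Step 2 — sample variances and covariances s[i,j] = (1/(n-1)) · Σ_k (x_{k,i} - mean_i) · (x_{k,j} - mean_j), with n-1 = 4:
  s[X_1,X_1] = ((0.2)·(0.2) + (-3.8)·(-3.8) + (0.2)·(0.2) + (1.2)·(1.2) + (2.2)·(2.2)) / 4 = 20.8/4 = 5.2
  s[X_1,X_2] = ((0.2)·(-0.6) + (-3.8)·(2.4) + (0.2)·(-0.6) + (1.2)·(-1.6) + (2.2)·(0.4)) / 4 = -10.4/4 = -2.6
  s[X_2,X_2] = ((-0.6)·(-0.6) + (2.4)·(2.4) + (-0.6)·(-0.6) + (-1.6)·(-1.6) + (0.4)·(0.4)) / 4 = 9.2/4 = 2.3
  Sample standard deviations s_i = √(s[i,i]):
  s(X_1) = √(5.2) = 2.2804
  s(X_2) = √(2.3) = 1.5166

Step 3 — r_{ij} = s_{ij} / (s_i · s_j):
  r[X_1,X_1] = 1 (diagonal).
  r[X_1,X_2] = -2.6 / (2.2804 · 1.5166) = -2.6 / 3.4583 = -0.7518
  r[X_2,X_2] = 1 (diagonal).

R is symmetric with unit diagonal. Assembling:

R = [[1, -0.7518],
 [-0.7518, 1]]


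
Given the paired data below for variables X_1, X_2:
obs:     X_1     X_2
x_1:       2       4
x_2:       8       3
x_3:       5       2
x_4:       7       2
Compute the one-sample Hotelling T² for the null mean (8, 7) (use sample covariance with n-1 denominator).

Step 1 — sample mean vector:
  mean(X_1) = (2 + 8 + 5 + 7) / 4 = 22/4 = 5.5
  mean(X_2) = (4 + 3 + 2 + 2) / 4 = 11/4 = 2.75
  x̄ = (5.5, 2.75),  deviation x̄ - mu_0 = (5.5, 2.75) - (8, 7) = (-2.5, -4.25).

Step 2 — sample covariance matrix, S[i,j] = (1/(n-1)) · Σ_k (x_{k,i} - mean_i) · (x_{k,j} - mean_j), divisor n-1 = 3:
  S[X_1,X_1] = ((-3.5)·(-3.5) + (2.5)·(2.5) + (-0.5)·(-0.5) + (1.5)·(1.5)) / 3 = 21/3 = 7
  S[X_1,X_2] = ((-3.5)·(1.25) + (2.5)·(0.25) + (-0.5)·(-0.75) + (1.5)·(-0.75)) / 3 = -4.5/3 = -1.5
  S[X_2,X_2] = ((1.25)·(1.25) + (0.25)·(0.25) + (-0.75)·(-0.75) + (-0.75)·(-0.75)) / 3 = 2.75/3 = 0.9167
  S = [[7, -1.5],
 [-1.5, 0.9167]].

Step 3 — invert S. det(S) = 7·0.9167 - (-1.5)² = 4.1667.
  S^{-1} = (1/det) · [[d, -b], [-b, a]] = [[0.22, 0.36],
 [0.36, 1.68]].

Step 4 — quadratic form (x̄ - mu_0)^T · S^{-1} · (x̄ - mu_0):
  S^{-1} · (x̄ - mu_0) = (-2.08, -8.04),
  (x̄ - mu_0)^T · [...] = (-2.5)·(-2.08) + (-4.25)·(-8.04) = 39.37.

Step 5 — scale by n: T² = 4 · 39.37 = 157.48.

T² ≈ 157.48


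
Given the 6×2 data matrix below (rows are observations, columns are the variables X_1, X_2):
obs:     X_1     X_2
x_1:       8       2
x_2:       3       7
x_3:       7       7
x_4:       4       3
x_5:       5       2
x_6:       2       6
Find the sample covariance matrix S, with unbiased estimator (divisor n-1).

Step 1 — column means:
  mean(X_1) = (8 + 3 + 7 + 4 + 5 + 2) / 6 = 29/6 = 4.8333
  mean(X_2) = (2 + 7 + 7 + 3 + 2 + 6) / 6 = 27/6 = 4.5

Step 2 — sample covariance S[i,j] = (1/(n-1)) · Σ_k (x_{k,i} - mean_i) · (x_{k,j} - mean_j), with n-1 = 5.
  S[X_1,X_1] = ((3.1667)·(3.1667) + (-1.8333)·(-1.8333) + (2.1667)·(2.1667) + (-0.8333)·(-0.8333) + (0.1667)·(0.1667) + (-2.8333)·(-2.8333)) / 5 = 26.8333/5 = 5.3667
  S[X_1,X_2] = ((3.1667)·(-2.5) + (-1.8333)·(2.5) + (2.1667)·(2.5) + (-0.8333)·(-1.5) + (0.1667)·(-2.5) + (-2.8333)·(1.5)) / 5 = -10.5/5 = -2.1
  S[X_2,X_2] = ((-2.5)·(-2.5) + (2.5)·(2.5) + (2.5)·(2.5) + (-1.5)·(-1.5) + (-2.5)·(-2.5) + (1.5)·(1.5)) / 5 = 29.5/5 = 5.9

S is symmetric (S[j,i] = S[i,j]). Assembling:

S = [[5.3667, -2.1],
 [-2.1, 5.9]]


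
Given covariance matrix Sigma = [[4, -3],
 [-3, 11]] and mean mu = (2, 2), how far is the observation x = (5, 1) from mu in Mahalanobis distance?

Step 1 — centre the observation: (x - mu) = (3, -1).

Step 2 — invert Sigma. det(Sigma) = 4·11 - (-3)² = 35.
  Sigma^{-1} = (1/det) · [[d, -b], [-b, a]] = [[0.3143, 0.0857],
 [0.0857, 0.1143]].

Step 3 — form the quadratic (x - mu)^T · Sigma^{-1} · (x - mu):
  Sigma^{-1} · (x - mu) = (0.8571, 0.1429).
  (x - mu)^T · [Sigma^{-1} · (x - mu)] = (3)·(0.8571) + (-1)·(0.1429) = 2.4286.

Step 4 — take square root: d = √(2.4286) ≈ 1.5584.

d(x, mu) = √(2.4286) ≈ 1.5584


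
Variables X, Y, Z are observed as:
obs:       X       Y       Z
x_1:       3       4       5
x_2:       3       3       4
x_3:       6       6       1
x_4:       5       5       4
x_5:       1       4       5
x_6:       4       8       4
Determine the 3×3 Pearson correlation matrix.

Step 1 — column means:
  mean(X) = (3 + 3 + 6 + 5 + 1 + 4) / 6 = 22/6 = 3.6667
  mean(Y) = (4 + 3 + 6 + 5 + 4 + 8) / 6 = 30/6 = 5
  mean(Z) = (5 + 4 + 1 + 4 + 5 + 4) / 6 = 23/6 = 3.8333

Step 2 — sample variances and covariances s[i,j] = (1/(n-1)) · Σ_k (x_{k,i} - mean_i) · (x_{k,j} - mean_j), with n-1 = 5:
  s[X,X] = ((-0.6667)·(-0.6667) + (-0.6667)·(-0.6667) + (2.3333)·(2.3333) + (1.3333)·(1.3333) + (-2.6667)·(-2.6667) + (0.3333)·(0.3333)) / 5 = 15.3333/5 = 3.0667
  s[X,Y] = ((-0.6667)·(-1) + (-0.6667)·(-2) + (2.3333)·(1) + (1.3333)·(0) + (-2.6667)·(-1) + (0.3333)·(3)) / 5 = 8/5 = 1.6
  s[X,Z] = ((-0.6667)·(1.1667) + (-0.6667)·(0.1667) + (2.3333)·(-2.8333) + (1.3333)·(0.1667) + (-2.6667)·(1.1667) + (0.3333)·(0.1667)) / 5 = -10.3333/5 = -2.0667
  s[Y,Y] = ((-1)·(-1) + (-2)·(-2) + (1)·(1) + (0)·(0) + (-1)·(-1) + (3)·(3)) / 5 = 16/5 = 3.2
  s[Y,Z] = ((-1)·(1.1667) + (-2)·(0.1667) + (1)·(-2.8333) + (0)·(0.1667) + (-1)·(1.1667) + (3)·(0.1667)) / 5 = -5/5 = -1
  s[Z,Z] = ((1.1667)·(1.1667) + (0.1667)·(0.1667) + (-2.8333)·(-2.8333) + (0.1667)·(0.1667) + (1.1667)·(1.1667) + (0.1667)·(0.1667)) / 5 = 10.8333/5 = 2.1667
  Sample standard deviations s_i = √(s[i,i]):
  s(X) = √(3.0667) = 1.7512
  s(Y) = √(3.2) = 1.7889
  s(Z) = √(2.1667) = 1.472

Step 3 — r_{ij} = s_{ij} / (s_i · s_j):
  r[X,X] = 1 (diagonal).
  r[X,Y] = 1.6 / (1.7512 · 1.7889) = 1.6 / 3.1326 = 0.5108
  r[X,Z] = -2.0667 / (1.7512 · 1.472) = -2.0667 / 2.5777 = -0.8018
  r[Y,Y] = 1 (diagonal).
  r[Y,Z] = -1 / (1.7889 · 1.472) = -1 / 2.6331 = -0.3798
  r[Z,Z] = 1 (diagonal).

R is symmetric with unit diagonal. Assembling:

R = [[1, 0.5108, -0.8018],
 [0.5108, 1, -0.3798],
 [-0.8018, -0.3798, 1]]


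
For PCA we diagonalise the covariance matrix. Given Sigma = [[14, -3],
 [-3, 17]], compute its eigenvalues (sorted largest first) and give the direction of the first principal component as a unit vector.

Step 1 — characteristic polynomial of 2×2 Sigma:
  det(Sigma - λI) = λ² - trace · λ + det = 0.
  trace = 14 + 17 = 31, det = 14·17 - (-3)² = 229.
Step 2 — discriminant:
  Δ = trace² - 4·det = 961 - 916 = 45.
Step 3 — eigenvalues:
  λ = (trace ± √Δ)/2 = (31 ± 6.7082)/2,
  λ_1 = 18.8541,  λ_2 = 12.1459.

Step 4 — unit eigenvector for λ_1: solve (Sigma - λ_1 I)v = 0. First row:
  (14 - 18.8541)·v_x + (-3)·v_y = 0, i.e. (-4.8541)·v_x + (-3)·v_y = 0,
  so v ∝ (b, λ_1 - a) = (-3, 4.8541); multiply by -1 so the first entry is positive: u = (3, -4.8541).
  ||u|| = √((3)² + (-4.8541)²) = √(32.5623) ≈ 5.7063,
  v_1 = u/||u|| ≈ (0.5257, -0.8507) (||v_1|| = 1).

λ_1 = 18.8541,  λ_2 = 12.1459;  v_1 ≈ (0.5257, -0.8507)


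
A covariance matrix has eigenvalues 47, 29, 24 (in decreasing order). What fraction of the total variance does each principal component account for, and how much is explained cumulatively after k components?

Step 1 — total variance = trace(Sigma) = Σ λ_i = 47 + 29 + 24 = 100.

Step 2 — fraction explained by component i = λ_i / Σ λ:
  PC1: 47/100 = 0.47
  PC2: 29/100 = 0.29
  PC3: 24/100 = 0.24

Step 3 — cumulative fraction after k components = (λ_1 + ... + λ_k) / Σ λ:
  k = 1: 47/100 = 0.47
  k = 2: (47 + 29)/100 = 76/100 = 0.76
  k = 3: (47 + 29 + 24)/100 = 100/100 = 1

Summary (fraction, with percent):

explained: PC1 0.47 (47%), PC2 0.29 (29%), PC3 0.24 (24%);  cumulative: 0.47, 0.76, 1


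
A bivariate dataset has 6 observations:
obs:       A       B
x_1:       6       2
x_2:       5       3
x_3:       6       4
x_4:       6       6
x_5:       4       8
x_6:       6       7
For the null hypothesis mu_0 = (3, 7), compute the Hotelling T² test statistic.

Step 1 — sample mean vector:
  mean(A) = (6 + 5 + 6 + 6 + 4 + 6) / 6 = 33/6 = 5.5
  mean(B) = (2 + 3 + 4 + 6 + 8 + 7) / 6 = 30/6 = 5
  x̄ = (5.5, 5),  deviation x̄ - mu_0 = (5.5, 5) - (3, 7) = (2.5, -2).

Step 2 — sample covariance matrix, S[i,j] = (1/(n-1)) · Σ_k (x_{k,i} - mean_i) · (x_{k,j} - mean_j), divisor n-1 = 5:
  S[A,A] = ((0.5)·(0.5) + (-0.5)·(-0.5) + (0.5)·(0.5) + (0.5)·(0.5) + (-1.5)·(-1.5) + (0.5)·(0.5)) / 5 = 3.5/5 = 0.7
  S[A,B] = ((0.5)·(-3) + (-0.5)·(-2) + (0.5)·(-1) + (0.5)·(1) + (-1.5)·(3) + (0.5)·(2)) / 5 = -4/5 = -0.8
  S[B,B] = ((-3)·(-3) + (-2)·(-2) + (-1)·(-1) + (1)·(1) + (3)·(3) + (2)·(2)) / 5 = 28/5 = 5.6
  S = [[0.7, -0.8],
 [-0.8, 5.6]].

Step 3 — invert S. det(S) = 0.7·5.6 - (-0.8)² = 3.28.
  S^{-1} = (1/det) · [[d, -b], [-b, a]] = [[1.7073, 0.2439],
 [0.2439, 0.2134]].

Step 4 — quadratic form (x̄ - mu_0)^T · S^{-1} · (x̄ - mu_0):
  S^{-1} · (x̄ - mu_0) = (3.7805, 0.1829),
  (x̄ - mu_0)^T · [...] = (2.5)·(3.7805) + (-2)·(0.1829) = 9.0854.

Step 5 — scale by n: T² = 6 · 9.0854 = 54.5122.

T² ≈ 54.5122


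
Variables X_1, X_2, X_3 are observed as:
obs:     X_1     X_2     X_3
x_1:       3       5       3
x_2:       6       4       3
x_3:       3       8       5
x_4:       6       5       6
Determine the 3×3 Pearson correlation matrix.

Step 1 — column means:
  mean(X_1) = (3 + 6 + 3 + 6) / 4 = 18/4 = 4.5
  mean(X_2) = (5 + 4 + 8 + 5) / 4 = 22/4 = 5.5
  mean(X_3) = (3 + 3 + 5 + 6) / 4 = 17/4 = 4.25

Step 2 — sample variances and covariances s[i,j] = (1/(n-1)) · Σ_k (x_{k,i} - mean_i) · (x_{k,j} - mean_j), with n-1 = 3:
  s[X_1,X_1] = ((-1.5)·(-1.5) + (1.5)·(1.5) + (-1.5)·(-1.5) + (1.5)·(1.5)) / 3 = 9/3 = 3
  s[X_1,X_2] = ((-1.5)·(-0.5) + (1.5)·(-1.5) + (-1.5)·(2.5) + (1.5)·(-0.5)) / 3 = -6/3 = -2
  s[X_1,X_3] = ((-1.5)·(-1.25) + (1.5)·(-1.25) + (-1.5)·(0.75) + (1.5)·(1.75)) / 3 = 1.5/3 = 0.5
  s[X_2,X_2] = ((-0.5)·(-0.5) + (-1.5)·(-1.5) + (2.5)·(2.5) + (-0.5)·(-0.5)) / 3 = 9/3 = 3
  s[X_2,X_3] = ((-0.5)·(-1.25) + (-1.5)·(-1.25) + (2.5)·(0.75) + (-0.5)·(1.75)) / 3 = 3.5/3 = 1.1667
  s[X_3,X_3] = ((-1.25)·(-1.25) + (-1.25)·(-1.25) + (0.75)·(0.75) + (1.75)·(1.75)) / 3 = 6.75/3 = 2.25
  Sample standard deviations s_i = √(s[i,i]):
  s(X_1) = √(3) = 1.7321
  s(X_2) = √(3) = 1.7321
  s(X_3) = √(2.25) = 1.5

Step 3 — r_{ij} = s_{ij} / (s_i · s_j):
  r[X_1,X_1] = 1 (diagonal).
  r[X_1,X_2] = -2 / (1.7321 · 1.7321) = -2 / 3 = -0.6667
  r[X_1,X_3] = 0.5 / (1.7321 · 1.5) = 0.5 / 2.5981 = 0.1925
  r[X_2,X_2] = 1 (diagonal).
  r[X_2,X_3] = 1.1667 / (1.7321 · 1.5) = 1.1667 / 2.5981 = 0.4491
  r[X_3,X_3] = 1 (diagonal).

R is symmetric with unit diagonal. Assembling:

R = [[1, -0.6667, 0.1925],
 [-0.6667, 1, 0.4491],
 [0.1925, 0.4491, 1]]


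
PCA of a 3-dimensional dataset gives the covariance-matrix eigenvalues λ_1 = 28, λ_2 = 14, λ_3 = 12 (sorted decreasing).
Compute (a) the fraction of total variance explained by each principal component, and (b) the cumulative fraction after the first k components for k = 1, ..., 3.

Step 1 — total variance = trace(Sigma) = Σ λ_i = 28 + 14 + 12 = 54.

Step 2 — fraction explained by component i = λ_i / Σ λ:
  PC1: 28/54 = 0.5185
  PC2: 14/54 = 0.2593
  PC3: 12/54 = 0.2222

Step 3 — cumulative fraction after k components = (λ_1 + ... + λ_k) / Σ λ:
  k = 1: 28/54 = 0.5185
  k = 2: (28 + 14)/54 = 42/54 = 0.7778
  k = 3: (28 + 14 + 12)/54 = 54/54 = 1

Summary (fraction, with percent):

explained: PC1 0.5185 (51.85%), PC2 0.2593 (25.93%), PC3 0.2222 (22.22%);  cumulative: 0.5185, 0.7778, 1


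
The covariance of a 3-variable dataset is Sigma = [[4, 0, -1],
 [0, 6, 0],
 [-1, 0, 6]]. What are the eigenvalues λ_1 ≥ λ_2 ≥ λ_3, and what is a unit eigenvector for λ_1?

Step 1 — characteristic polynomial p(λ) = det(λI - Sigma) = λ³ - tr·λ² + c_1·λ - det, where tr = trace, c_1 = sum of the principal 2×2 minors, det = det(Sigma):
  tr = 4 + 6 + 6 = 16,
  c_1 = (4·6 - (0)²) + (4·6 - (-1)²) + (6·6 - (0)²) = 24 + 23 + 36 = 83,
  det = 4·(6·6 - (0)²) - (0)·((0)·6 - (0)·(-1)) + (-1)·((0)·(0) - 6·(-1)) = 4·(36) - (0)·(0) + (-1)·(6) = 138.
  So p(λ) = λ³ - 16λ² + 83λ - 138.
Step 2 — look for an integer root (rational root theorem: any rational root is an integer divisor of 138). Testing λ = 6:
  p(6) = 216 - 576 + 498 - 138 = 0  ✓
  Dividing out (λ - 6): p(λ) = (λ - 6)(λ² - 10λ + 23).
Step 3 — remaining eigenvalues from the quadratic λ² - 10λ + 23 = 0:
  Δ = 10² - 4·23 = 100 - 92 = 8,  λ = (10 ± √8)/2 = (10 ± 2.8284)/2 ≈ 6.4142 or 3.5858.
  Sorted: λ_1 = 6.4142,  λ_2 = 6,  λ_3 = 3.5858  (check: sum = 16 = tr ✓).

Step 4 — unit eigenvector for λ_1 ≈ 6.4142: v spans the null space of (Sigma - λ_1 I), whose rows are
  r_1 = (-2.4142, 0, -1),  r_2 = (0, -0.4142, 0),  r_3 = (-1, 0, -0.4142).
  v is orthogonal to every row, so take v ∝ r_1 × r_2 = ((0)·(0) - (-1)·(-0.4142), (-1)·(0) - (-2.4142)·(0), (-2.4142)·(-0.4142) - (0)·(0)) ≈ (-0.4142, 0, 1).
  Rescale (multiply by -1 so the first nonzero entry is positive): u = (0.4142, 0, -1).
  ||u|| = √((0.4142)² + (0)² + (-1)²) = √(1.1716) ≈ 1.0824,  v_1 = u/||u|| ≈ (0.3827, 0, -0.9239) (||v_1|| = 1).

λ_1 = 6.4142,  λ_2 = 6,  λ_3 = 3.5858;  v_1 ≈ (0.3827, 0, -0.9239)


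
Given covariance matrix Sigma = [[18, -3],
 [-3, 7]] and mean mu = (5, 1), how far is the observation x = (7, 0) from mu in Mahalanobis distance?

Step 1 — centre the observation: (x - mu) = (2, -1).

Step 2 — invert Sigma. det(Sigma) = 18·7 - (-3)² = 117.
  Sigma^{-1} = (1/det) · [[d, -b], [-b, a]] = [[0.0598, 0.0256],
 [0.0256, 0.1538]].

Step 3 — form the quadratic (x - mu)^T · Sigma^{-1} · (x - mu):
  Sigma^{-1} · (x - mu) = (0.094, -0.1026).
  (x - mu)^T · [Sigma^{-1} · (x - mu)] = (2)·(0.094) + (-1)·(-0.1026) = 0.2906.

Step 4 — take square root: d = √(0.2906) ≈ 0.5391.

d(x, mu) = √(0.2906) ≈ 0.5391
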